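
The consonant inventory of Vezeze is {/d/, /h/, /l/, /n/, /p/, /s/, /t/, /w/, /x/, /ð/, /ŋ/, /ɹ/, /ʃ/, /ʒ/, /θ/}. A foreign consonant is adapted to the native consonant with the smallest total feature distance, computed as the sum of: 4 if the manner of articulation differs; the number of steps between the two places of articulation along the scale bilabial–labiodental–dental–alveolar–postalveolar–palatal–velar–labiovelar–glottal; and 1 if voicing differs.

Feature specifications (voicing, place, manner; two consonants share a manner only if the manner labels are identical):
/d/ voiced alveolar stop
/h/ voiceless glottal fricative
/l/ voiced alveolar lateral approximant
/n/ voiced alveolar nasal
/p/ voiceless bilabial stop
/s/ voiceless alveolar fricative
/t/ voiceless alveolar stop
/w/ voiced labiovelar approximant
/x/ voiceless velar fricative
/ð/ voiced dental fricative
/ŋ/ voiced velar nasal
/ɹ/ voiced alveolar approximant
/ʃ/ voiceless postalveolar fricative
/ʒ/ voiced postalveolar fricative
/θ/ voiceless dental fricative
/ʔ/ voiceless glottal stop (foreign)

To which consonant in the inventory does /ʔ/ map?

/h/ is closest: manner differs (stop→fricative, +4), place distance 0 (glottal→glottal), same voicing; total 4. Next closest is /t/ at distance 5.

h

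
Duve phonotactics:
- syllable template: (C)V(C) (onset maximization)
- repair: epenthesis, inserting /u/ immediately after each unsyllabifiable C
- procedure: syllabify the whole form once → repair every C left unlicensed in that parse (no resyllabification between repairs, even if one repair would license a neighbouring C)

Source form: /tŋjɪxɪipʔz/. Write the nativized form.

tuŋujɪxɪipʔuzu

The consonants /t/, /ŋ/, /ʔ/, /z/ cannot be parsed into a legal (C)V(C) syllable (at most one coda consonant is licensed; onsets are limited to one consonant).
Epenthesis after each stranded consonant: /t/ → /tu/, /ŋ/ → /ŋu/, /ʔ/ → /ʔu/, /z/ → /zu/.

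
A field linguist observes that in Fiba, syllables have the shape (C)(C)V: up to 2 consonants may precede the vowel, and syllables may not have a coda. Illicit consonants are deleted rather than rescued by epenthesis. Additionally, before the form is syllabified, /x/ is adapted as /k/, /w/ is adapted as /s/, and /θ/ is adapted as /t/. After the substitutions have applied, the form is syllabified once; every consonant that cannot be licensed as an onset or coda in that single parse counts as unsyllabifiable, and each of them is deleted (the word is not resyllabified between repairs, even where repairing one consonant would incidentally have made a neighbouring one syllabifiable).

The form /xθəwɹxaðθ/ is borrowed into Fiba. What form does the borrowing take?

ktəɹka

Substitution: /x/ → /k/, /θ/ → /t/, /w/ → /s/, giving /ktəsɹkaðt/.
The consonants /s/, /ð/, /t/ cannot be parsed into a legal (C)(C)V syllable (no codas are permitted; onsets may contain at most 2 consonants).
Deleting the stranded consonants removes /s/, /ð/, /t/.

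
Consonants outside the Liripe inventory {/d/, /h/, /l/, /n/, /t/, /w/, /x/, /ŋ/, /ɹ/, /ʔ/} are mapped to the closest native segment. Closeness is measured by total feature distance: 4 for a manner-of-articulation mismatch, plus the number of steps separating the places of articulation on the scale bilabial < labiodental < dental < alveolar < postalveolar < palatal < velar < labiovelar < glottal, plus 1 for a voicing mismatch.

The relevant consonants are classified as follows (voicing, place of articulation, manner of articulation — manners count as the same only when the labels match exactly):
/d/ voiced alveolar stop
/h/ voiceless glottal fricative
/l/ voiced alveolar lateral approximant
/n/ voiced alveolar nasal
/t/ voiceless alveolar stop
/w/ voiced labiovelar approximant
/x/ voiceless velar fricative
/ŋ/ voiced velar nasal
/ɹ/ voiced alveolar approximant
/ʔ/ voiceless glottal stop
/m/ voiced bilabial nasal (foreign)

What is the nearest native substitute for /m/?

n

/n/ is closest: same manner (nasal), place distance 3 (bilabial→alveolar), same voicing; total 3. Next closest is /ŋ/ at distance 6.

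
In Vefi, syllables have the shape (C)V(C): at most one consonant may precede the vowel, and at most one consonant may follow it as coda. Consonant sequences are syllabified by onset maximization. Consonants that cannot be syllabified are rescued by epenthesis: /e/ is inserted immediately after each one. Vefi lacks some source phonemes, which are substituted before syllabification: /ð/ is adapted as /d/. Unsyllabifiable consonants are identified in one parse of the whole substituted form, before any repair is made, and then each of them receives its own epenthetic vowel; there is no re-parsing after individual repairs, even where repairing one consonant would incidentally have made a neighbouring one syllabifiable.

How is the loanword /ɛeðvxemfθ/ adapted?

ɛedvexemfeθe

Substitution: /ð/ → /d/, giving /ɛedvxemfθ/.
Under (C)V(C), the unsyllabifiable consonants are /v/, /f/, /θ/ (at most one coda consonant is licensed; onsets are limited to one consonant).
Inserting the epenthetic vowel yields /v/ → /ve/, /f/ → /fe/, /θ/ → /θe/.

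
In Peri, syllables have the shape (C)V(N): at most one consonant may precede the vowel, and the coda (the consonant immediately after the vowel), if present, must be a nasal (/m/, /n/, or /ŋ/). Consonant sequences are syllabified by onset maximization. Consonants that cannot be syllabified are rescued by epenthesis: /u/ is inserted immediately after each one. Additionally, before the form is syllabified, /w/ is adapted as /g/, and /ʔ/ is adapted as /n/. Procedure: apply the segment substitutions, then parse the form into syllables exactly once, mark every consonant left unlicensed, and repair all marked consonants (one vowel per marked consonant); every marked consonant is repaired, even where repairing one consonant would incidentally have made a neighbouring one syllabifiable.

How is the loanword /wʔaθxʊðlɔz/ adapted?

Substitution: /w/ → /g/, /ʔ/ → /n/, giving /gnaθxʊðlɔz/.
The consonants /g/, /θ/, /ð/, /z/ cannot be parsed into a legal (C)V(N) syllable (only a nasal (/m/, /n/, or /ŋ/) is licensed in coda position; onsets are limited to one consonant).
Epenthesis after each stranded consonant: /g/ → /gu/, /θ/ → /θu/, /ð/ → /ðu/, /z/ → /zu/.

gunaθuxʊðulɔzu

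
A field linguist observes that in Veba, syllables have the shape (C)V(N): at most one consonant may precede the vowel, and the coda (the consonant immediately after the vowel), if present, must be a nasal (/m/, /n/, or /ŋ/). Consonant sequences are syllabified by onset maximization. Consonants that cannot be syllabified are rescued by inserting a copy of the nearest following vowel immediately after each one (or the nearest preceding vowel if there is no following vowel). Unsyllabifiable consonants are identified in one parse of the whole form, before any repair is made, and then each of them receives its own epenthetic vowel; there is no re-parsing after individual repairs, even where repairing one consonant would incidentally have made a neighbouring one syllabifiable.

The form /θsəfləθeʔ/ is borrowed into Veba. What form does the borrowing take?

θəsəfələθeʔe

The consonants /θ/, /f/, /ʔ/ cannot be parsed into a legal (C)V(N) syllable (only a nasal (/m/, /n/, or /ŋ/) is licensed in coda position; onsets are limited to one consonant).
Epenthesis after each stranded consonant: /θ/ → /θə/, /f/ → /fə/, /ʔ/ → /ʔe/.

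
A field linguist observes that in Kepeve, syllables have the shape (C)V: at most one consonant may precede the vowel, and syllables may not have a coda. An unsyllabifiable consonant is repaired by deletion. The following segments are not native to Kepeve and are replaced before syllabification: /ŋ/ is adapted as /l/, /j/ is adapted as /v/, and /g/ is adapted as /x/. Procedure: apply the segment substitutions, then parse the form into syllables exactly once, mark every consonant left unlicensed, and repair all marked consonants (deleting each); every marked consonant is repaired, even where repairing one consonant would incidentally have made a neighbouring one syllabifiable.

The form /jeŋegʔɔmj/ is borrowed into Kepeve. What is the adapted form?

veleʔɔ

Substitution: /j/ → /v/, /ŋ/ → /l/, /g/ → /x/, giving /velexʔɔmv/.
The consonants /x/, /m/, /v/ cannot be parsed into a legal (C)V syllable (no codas are permitted; onsets are limited to one consonant).
Deletion applies to /x/, /m/, /v/.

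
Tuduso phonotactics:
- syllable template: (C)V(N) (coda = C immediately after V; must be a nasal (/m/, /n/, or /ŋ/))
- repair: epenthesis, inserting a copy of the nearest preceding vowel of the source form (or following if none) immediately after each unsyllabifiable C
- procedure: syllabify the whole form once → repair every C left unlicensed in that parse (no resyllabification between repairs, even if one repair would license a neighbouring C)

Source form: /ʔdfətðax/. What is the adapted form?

Syllabifying with onset maximization leaves /ʔ/, /d/, /t/, /x/ stranded (only a nasal (/m/, /n/, or /ŋ/) is licensed in coda position; onsets are limited to one consonant).
Inserting the epenthetic vowel yields /ʔ/ → /ʔə/, /d/ → /də/, /t/ → /tə/, /x/ → /xa/.

ʔədəfətəðaxa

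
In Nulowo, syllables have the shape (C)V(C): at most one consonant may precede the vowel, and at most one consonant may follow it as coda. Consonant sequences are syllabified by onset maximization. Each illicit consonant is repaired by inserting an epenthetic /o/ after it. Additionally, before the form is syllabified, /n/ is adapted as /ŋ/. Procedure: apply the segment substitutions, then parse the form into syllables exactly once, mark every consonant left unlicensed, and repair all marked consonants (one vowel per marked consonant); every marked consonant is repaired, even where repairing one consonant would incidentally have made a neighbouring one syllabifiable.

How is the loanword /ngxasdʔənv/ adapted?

ŋogoxasdoʔəŋvo

Substitution: /n/ → /ŋ/, giving /ŋgxasdʔəŋv/.
The consonants /ŋ/, /g/, /d/, /v/ cannot be parsed into a legal (C)V(C) syllable (at most one coda consonant is licensed; onsets are limited to one consonant).
Epenthesis after each stranded consonant: /ŋ/ → /ŋo/, /g/ → /go/, /d/ → /do/, /v/ → /vo/.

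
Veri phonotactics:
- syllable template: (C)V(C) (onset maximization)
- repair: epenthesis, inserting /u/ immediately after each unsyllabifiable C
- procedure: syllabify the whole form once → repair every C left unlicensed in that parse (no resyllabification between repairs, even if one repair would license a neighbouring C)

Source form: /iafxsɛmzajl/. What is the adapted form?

Under (C)V(C), the unsyllabifiable consonants are /x/, /l/ (at most one coda consonant is licensed; onsets are limited to one consonant).
Epenthesis after each stranded consonant: /x/ → /xu/, /l/ → /lu/.

iafxusɛmzajlu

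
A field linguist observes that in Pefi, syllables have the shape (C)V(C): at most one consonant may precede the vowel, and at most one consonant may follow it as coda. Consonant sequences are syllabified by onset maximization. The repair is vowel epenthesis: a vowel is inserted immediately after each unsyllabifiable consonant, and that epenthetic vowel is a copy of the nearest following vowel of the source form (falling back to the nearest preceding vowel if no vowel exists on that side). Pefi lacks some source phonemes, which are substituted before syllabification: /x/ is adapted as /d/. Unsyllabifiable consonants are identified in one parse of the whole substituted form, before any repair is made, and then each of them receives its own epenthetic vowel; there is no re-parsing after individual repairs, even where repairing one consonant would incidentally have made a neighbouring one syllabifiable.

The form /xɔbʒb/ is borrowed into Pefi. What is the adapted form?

Substitution: /x/ → /d/, giving /dɔbʒb/.
The consonants /ʒ/, /b/ cannot be parsed into a legal (C)V(C) syllable (at most one coda consonant is licensed; onsets are limited to one consonant).
Inserting the epenthetic vowel yields /ʒ/ → /ʒɔ/, /b/ → /bɔ/.

dɔbʒɔbɔ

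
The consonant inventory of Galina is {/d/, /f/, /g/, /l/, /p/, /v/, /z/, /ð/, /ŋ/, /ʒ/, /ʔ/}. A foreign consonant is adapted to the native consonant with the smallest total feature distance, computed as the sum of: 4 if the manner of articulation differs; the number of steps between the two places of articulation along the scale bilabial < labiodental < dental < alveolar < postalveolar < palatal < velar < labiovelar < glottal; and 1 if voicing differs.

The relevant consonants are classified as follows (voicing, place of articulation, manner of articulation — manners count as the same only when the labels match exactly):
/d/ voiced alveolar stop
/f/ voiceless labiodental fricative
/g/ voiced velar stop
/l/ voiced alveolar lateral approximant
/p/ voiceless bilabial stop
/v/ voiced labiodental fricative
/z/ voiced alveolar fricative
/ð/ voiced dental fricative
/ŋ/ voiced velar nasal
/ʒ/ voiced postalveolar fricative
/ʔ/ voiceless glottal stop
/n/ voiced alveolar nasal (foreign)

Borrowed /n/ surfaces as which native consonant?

ŋ

/ŋ/ is closest: same manner (nasal), place distance 3 (alveolar→velar), same voicing; total 3. Next closest is /d/ at distance 4.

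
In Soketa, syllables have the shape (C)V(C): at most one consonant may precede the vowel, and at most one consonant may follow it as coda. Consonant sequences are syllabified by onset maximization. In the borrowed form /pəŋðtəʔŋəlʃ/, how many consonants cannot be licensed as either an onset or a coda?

2

Under (C)V(C), the unsyllabifiable consonants are /ð/, /ʃ/ (at most one coda consonant is licensed; onsets are limited to one consonant).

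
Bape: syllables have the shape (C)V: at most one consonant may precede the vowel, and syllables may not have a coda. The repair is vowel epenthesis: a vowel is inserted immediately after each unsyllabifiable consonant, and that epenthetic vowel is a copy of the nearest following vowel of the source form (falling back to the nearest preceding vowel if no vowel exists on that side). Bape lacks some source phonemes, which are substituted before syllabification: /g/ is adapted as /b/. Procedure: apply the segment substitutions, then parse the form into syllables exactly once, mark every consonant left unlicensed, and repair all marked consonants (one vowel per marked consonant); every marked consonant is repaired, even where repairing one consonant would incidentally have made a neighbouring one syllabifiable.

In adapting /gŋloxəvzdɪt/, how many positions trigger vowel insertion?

5

After substitution the input is /bŋloxəvzdɪt/.
The unsyllabifiable consonants are /b/, /ŋ/, /v/, /z/, /t/; each receives one epenthetic vowel.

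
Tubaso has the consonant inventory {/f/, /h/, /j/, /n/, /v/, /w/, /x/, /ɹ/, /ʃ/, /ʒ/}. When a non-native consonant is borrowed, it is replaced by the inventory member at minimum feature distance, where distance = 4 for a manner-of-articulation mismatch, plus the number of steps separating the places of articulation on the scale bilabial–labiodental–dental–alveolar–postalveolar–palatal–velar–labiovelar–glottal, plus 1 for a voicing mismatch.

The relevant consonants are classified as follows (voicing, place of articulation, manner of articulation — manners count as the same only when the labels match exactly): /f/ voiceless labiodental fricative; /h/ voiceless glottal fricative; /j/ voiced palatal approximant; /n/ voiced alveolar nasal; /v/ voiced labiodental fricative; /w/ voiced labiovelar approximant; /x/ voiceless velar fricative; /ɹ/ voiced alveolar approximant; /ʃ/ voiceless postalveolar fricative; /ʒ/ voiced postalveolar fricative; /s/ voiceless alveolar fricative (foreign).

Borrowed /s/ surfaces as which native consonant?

/ʃ/ is closest: same manner (fricative), place distance 1 (alveolar→postalveolar), same voicing; total 1. Next closest is /f/ at distance 2.

ʃ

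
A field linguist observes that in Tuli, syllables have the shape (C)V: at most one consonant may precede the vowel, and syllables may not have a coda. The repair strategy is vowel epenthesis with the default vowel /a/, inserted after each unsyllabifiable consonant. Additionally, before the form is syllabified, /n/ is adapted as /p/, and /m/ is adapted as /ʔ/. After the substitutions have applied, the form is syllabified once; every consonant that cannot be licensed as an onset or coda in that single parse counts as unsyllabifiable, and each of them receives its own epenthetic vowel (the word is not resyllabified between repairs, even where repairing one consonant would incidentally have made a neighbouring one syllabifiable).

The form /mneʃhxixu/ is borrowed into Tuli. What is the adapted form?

ʔapeʃahaxixu

Substitution: /m/ → /ʔ/, /n/ → /p/, giving /ʔpeʃhxixu/.
Syllabifying with onset maximization leaves /ʔ/, /ʃ/, /h/ stranded (no codas are permitted; onsets are limited to one consonant).
Inserting the epenthetic vowel yields /ʔ/ → /ʔa/, /ʃ/ → /ʃa/, /h/ → /ha/.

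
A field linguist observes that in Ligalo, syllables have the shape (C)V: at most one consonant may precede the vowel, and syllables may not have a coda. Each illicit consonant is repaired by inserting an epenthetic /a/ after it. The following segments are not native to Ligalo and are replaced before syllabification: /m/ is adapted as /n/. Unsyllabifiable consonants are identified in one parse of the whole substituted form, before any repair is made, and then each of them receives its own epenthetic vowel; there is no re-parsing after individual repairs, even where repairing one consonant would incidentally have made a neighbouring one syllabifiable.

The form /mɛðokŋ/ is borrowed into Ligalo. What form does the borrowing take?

nɛðokaŋa

Substitution: /m/ → /n/, giving /nɛðokŋ/.
Under (C)V, the unsyllabifiable consonants are /k/, /ŋ/ (no codas are permitted; onsets are limited to one consonant).
Inserting the epenthetic vowel yields /k/ → /ka/, /ŋ/ → /ŋa/.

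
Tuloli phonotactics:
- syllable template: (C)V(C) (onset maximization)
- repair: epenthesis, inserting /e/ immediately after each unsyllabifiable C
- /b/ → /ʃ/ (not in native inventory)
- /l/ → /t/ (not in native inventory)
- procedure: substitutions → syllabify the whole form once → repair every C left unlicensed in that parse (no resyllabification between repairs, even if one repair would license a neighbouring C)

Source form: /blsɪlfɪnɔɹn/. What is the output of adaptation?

ʃetesɪtfɪnɔɹne

Substitution: /b/ → /ʃ/, /l/ → /t/, giving /ʃtsɪtfɪnɔɹn/.
Under (C)V(C), the unsyllabifiable consonants are /ʃ/, /t/, /n/ (at most one coda consonant is licensed; onsets are limited to one consonant).
Each unlicensed consonant becomes the onset of a new syllable: /ʃ/ → /ʃe/, /t/ → /te/, /n/ → /ne/.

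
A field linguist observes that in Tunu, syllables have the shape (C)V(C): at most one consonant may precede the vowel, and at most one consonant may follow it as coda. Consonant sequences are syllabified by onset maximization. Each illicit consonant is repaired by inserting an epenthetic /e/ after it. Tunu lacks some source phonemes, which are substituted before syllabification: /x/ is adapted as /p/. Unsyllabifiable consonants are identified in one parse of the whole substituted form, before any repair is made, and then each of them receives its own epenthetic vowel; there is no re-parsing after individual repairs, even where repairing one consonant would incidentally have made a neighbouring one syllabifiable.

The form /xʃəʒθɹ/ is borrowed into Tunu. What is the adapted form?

peʃəʒθeɹe

Substitution: /x/ → /p/, giving /pʃəʒθɹ/.
Syllabifying with onset maximization leaves /p/, /θ/, /ɹ/ stranded (at most one coda consonant is licensed; onsets are limited to one consonant).
Epenthesis after each stranded consonant: /p/ → /pe/, /θ/ → /θe/, /ɹ/ → /ɹe/.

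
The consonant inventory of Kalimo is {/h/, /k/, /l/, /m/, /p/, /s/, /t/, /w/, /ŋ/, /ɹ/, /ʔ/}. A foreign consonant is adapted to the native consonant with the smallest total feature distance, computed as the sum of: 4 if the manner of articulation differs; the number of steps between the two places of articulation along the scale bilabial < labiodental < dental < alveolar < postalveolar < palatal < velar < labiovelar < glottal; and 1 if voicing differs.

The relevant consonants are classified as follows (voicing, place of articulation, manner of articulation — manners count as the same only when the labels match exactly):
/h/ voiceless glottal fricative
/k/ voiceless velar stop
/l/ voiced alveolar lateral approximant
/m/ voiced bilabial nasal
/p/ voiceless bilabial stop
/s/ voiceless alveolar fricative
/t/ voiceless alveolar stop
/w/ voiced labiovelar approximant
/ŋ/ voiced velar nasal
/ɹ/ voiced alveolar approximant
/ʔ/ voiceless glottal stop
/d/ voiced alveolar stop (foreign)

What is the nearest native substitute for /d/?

t

/t/ is closest: same manner (stop), place distance 0 (alveolar→alveolar), voicing differs (+1); total 1. Next closest is /k/ at distance 4.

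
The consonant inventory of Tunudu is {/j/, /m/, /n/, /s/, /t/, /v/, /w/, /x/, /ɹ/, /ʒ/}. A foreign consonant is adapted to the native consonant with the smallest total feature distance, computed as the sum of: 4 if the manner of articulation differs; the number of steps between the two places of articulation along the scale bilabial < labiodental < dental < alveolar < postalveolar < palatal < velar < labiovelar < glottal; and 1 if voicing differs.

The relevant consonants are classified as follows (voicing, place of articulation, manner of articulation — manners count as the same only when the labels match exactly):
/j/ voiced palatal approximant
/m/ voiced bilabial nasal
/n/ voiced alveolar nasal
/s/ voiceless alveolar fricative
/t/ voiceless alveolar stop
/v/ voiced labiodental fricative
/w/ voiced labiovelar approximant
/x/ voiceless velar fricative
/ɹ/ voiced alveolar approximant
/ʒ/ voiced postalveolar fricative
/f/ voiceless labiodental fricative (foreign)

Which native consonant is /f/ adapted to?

v

/v/ is closest: same manner (fricative), place distance 0 (labiodental→labiodental), voicing differs (+1); total 1. Next closest is /s/ at distance 2.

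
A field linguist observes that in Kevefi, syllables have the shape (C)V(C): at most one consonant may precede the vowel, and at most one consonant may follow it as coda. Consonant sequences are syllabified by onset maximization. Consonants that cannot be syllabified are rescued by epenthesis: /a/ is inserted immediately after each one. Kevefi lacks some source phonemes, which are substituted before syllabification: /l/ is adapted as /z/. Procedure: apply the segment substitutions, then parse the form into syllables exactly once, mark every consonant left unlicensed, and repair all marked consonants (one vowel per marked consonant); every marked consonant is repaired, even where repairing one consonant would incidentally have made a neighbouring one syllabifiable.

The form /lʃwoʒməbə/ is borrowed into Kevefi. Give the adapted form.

zaʃawoʒməbə

Substitution: /l/ → /z/, giving /zʃwoʒməbə/.
Syllabifying with onset maximization leaves /z/, /ʃ/ stranded (at most one coda consonant is licensed; onsets are limited to one consonant).
Inserting the epenthetic vowel yields /z/ → /za/, /ʃ/ → /ʃa/.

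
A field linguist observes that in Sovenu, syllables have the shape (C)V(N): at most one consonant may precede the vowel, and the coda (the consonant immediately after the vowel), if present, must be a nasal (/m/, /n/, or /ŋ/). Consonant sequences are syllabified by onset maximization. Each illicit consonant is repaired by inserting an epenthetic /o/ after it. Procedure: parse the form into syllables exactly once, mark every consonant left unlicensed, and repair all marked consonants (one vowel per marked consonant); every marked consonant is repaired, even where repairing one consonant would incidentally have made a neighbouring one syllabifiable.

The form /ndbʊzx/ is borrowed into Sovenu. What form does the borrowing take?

Syllabifying with onset maximization leaves /n/, /d/, /z/, /x/ stranded (only a nasal (/m/, /n/, or /ŋ/) is licensed in coda position; onsets are limited to one consonant).
Inserting the epenthetic vowel yields /n/ → /no/, /d/ → /do/, /z/ → /zo/, /x/ → /xo/.

nodobʊzoxo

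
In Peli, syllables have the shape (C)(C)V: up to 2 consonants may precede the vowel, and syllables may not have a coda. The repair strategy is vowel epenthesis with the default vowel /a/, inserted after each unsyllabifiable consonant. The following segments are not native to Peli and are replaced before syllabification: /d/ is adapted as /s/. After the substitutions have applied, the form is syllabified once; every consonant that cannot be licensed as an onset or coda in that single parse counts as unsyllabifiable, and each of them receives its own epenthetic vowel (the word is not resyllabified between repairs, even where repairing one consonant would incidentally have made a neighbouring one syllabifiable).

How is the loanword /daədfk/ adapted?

saəsafaka

Substitution: /d/ → /s/, giving /saəsfk/.
Syllabifying with onset maximization leaves /s/, /f/, /k/ stranded (no codas are permitted; onsets may contain at most 2 consonants).
Inserting the epenthetic vowel yields /s/ → /sa/, /f/ → /fa/, /k/ → /ka/.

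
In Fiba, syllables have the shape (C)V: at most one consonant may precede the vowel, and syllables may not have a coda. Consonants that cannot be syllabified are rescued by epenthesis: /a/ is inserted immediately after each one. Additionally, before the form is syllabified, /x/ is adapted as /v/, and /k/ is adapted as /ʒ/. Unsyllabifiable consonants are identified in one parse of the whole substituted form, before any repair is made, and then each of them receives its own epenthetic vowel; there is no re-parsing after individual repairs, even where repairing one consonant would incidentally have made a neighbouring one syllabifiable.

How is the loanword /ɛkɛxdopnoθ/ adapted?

ɛʒɛvadopanoθa

Substitution: /k/ → /ʒ/, /x/ → /v/, giving /ɛʒɛvdopnoθ/.
The consonants /v/, /p/, /θ/ cannot be parsed into a legal (C)V syllable (no codas are permitted; onsets are limited to one consonant).
Each unlicensed consonant becomes the onset of a new syllable: /v/ → /va/, /p/ → /pa/, /θ/ → /θa/.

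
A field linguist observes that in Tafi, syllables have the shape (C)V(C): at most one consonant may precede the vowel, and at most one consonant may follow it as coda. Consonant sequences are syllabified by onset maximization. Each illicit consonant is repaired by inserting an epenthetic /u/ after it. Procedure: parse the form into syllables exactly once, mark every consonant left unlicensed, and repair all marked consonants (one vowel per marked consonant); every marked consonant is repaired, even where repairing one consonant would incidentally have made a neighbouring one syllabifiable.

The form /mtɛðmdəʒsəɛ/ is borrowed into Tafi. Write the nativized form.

mutɛðmudəʒsəɛ

Syllabifying with onset maximization leaves /m/, /m/ stranded (at most one coda consonant is licensed; onsets are limited to one consonant).
Each unlicensed consonant becomes the onset of a new syllable: /m/ → /mu/, /m/ → /mu/.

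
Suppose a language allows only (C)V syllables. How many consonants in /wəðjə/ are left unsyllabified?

1

Syllabifying with onset maximization leaves /ð/ stranded (no codas are permitted; onsets are limited to one consonant).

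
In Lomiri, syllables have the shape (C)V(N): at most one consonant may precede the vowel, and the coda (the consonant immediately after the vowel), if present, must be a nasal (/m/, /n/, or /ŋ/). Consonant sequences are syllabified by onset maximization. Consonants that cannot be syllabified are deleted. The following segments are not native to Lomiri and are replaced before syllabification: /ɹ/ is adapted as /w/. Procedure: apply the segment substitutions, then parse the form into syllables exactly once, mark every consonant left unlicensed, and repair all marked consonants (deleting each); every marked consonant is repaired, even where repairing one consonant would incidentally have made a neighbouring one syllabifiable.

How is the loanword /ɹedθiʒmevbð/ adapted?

Substitution: /ɹ/ → /w/, giving /wedθiʒmevbð/.
Under (C)V(N), the unsyllabifiable consonants are /d/, /ʒ/, /v/, /b/, /ð/ (only a nasal (/m/, /n/, or /ŋ/) is licensed in coda position; onsets are limited to one consonant).
Deleting the stranded consonants removes /d/, /ʒ/, /v/, /b/, /ð/.

weθime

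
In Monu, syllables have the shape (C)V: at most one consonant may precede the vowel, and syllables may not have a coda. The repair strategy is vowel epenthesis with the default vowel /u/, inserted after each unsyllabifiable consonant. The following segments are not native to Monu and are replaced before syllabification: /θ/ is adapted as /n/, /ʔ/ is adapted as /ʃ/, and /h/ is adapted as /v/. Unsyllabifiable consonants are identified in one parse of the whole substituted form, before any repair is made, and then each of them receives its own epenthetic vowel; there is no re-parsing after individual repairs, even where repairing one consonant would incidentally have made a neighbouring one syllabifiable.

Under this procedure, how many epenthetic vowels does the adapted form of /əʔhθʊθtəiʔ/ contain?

After substitution the input is /əʃvnʊntəiʃ/.
The unsyllabifiable consonants are /ʃ/, /v/, /n/, /ʃ/; each receives one epenthetic vowel.

4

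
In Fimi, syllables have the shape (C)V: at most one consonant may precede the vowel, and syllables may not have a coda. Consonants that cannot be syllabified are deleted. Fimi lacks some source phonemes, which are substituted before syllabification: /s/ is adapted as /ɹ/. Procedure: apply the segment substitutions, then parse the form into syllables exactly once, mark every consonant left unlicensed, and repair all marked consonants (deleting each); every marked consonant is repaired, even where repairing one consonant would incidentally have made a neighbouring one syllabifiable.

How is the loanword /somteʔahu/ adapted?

Substitution: /s/ → /ɹ/, giving /ɹomteʔahu/.
Syllabifying with onset maximization leaves /m/ stranded (no codas are permitted; onsets are limited to one consonant).
Each unlicensed consonant is deleted: /m/.

ɹoteʔahu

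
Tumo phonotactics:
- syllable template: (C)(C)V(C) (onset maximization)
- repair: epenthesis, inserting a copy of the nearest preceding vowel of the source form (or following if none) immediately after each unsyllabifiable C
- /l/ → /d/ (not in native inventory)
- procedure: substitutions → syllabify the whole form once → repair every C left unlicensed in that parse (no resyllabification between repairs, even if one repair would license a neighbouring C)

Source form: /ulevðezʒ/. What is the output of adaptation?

udevðezʒe

Substitution: /l/ → /d/, giving /udevðezʒ/.
Syllabifying with onset maximization leaves /ʒ/ stranded (at most one coda consonant is licensed; onsets may contain at most 2 consonants).
Epenthesis after each stranded consonant: /ʒ/ → /ʒe/.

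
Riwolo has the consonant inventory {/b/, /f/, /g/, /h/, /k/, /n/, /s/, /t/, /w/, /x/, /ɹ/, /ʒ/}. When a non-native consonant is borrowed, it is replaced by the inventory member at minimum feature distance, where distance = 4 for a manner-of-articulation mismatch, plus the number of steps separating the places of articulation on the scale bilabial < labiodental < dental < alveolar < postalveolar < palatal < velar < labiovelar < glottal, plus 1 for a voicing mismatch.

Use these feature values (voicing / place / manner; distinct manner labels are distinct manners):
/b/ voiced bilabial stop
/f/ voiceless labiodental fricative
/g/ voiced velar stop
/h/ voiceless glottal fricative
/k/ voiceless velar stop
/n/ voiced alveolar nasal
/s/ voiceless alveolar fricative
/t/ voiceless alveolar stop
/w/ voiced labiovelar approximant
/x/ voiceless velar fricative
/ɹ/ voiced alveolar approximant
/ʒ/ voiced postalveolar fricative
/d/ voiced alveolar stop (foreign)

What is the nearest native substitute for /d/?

/t/ is closest: same manner (stop), place distance 0 (alveolar→alveolar), voicing differs (+1); total 1. Next closest is /b/ at distance 3.

t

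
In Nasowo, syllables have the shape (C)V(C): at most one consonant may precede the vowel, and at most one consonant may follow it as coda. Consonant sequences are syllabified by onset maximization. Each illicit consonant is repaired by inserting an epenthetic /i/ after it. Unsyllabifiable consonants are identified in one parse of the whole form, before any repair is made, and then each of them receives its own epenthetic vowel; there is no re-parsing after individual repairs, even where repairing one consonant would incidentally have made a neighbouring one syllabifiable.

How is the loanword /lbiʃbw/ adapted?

The consonants /l/, /b/, /w/ cannot be parsed into a legal (C)V(C) syllable (at most one coda consonant is licensed; onsets are limited to one consonant).
Each unlicensed consonant becomes the onset of a new syllable: /l/ → /li/, /b/ → /bi/, /w/ → /wi/.

libiʃbiwi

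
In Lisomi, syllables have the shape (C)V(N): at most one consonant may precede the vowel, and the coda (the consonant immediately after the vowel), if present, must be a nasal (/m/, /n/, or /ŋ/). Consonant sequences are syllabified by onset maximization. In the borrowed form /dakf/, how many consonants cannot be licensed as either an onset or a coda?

2

Syllabifying with onset maximization leaves /k/, /f/ stranded (only a nasal (/m/, /n/, or /ŋ/) is licensed in coda position; onsets are limited to one consonant).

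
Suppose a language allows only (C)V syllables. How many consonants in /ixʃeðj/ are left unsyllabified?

3

Syllabifying with onset maximization leaves /x/, /ð/, /j/ stranded (no codas are permitted; onsets are limited to one consonant).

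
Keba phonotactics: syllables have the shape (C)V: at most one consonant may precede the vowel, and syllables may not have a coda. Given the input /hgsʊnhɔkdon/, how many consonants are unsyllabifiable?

5

Under (C)V, the unsyllabifiable consonants are /h/, /g/, /n/, /k/, /n/ (no codas are permitted; onsets are limited to one consonant).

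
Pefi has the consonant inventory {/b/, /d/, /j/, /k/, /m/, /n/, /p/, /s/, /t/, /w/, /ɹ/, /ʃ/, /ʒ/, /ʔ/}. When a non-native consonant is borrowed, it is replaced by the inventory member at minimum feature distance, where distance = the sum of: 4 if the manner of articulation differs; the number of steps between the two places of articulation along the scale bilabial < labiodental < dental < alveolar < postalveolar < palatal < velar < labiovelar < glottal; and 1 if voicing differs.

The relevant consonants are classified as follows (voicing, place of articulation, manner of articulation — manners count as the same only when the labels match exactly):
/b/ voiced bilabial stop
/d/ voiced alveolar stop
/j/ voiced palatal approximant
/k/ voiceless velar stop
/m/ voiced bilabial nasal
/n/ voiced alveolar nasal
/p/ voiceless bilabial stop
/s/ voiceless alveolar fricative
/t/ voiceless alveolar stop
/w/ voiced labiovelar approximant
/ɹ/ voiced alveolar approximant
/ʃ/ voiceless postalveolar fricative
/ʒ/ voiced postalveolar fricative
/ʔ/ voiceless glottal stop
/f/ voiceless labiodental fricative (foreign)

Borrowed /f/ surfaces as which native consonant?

/s/ is closest: same manner (fricative), place distance 2 (labiodental→alveolar), same voicing; total 2. Next closest is /ʃ/ at distance 3.

s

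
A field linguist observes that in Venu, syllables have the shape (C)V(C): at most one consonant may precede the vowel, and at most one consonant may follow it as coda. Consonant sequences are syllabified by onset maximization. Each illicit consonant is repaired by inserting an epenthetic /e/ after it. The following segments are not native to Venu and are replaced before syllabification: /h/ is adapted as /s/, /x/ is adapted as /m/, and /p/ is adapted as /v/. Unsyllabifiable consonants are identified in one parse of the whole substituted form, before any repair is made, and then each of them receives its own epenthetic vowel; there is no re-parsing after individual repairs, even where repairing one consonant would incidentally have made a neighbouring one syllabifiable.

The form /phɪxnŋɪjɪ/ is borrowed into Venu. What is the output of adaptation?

Substitution: /p/ → /v/, /h/ → /s/, /x/ → /m/, giving /vsɪmnŋɪjɪ/.
The consonants /v/, /n/ cannot be parsed into a legal (C)V(C) syllable (at most one coda consonant is licensed; onsets are limited to one consonant).
Inserting the epenthetic vowel yields /v/ → /ve/, /n/ → /ne/.

vesɪmneŋɪjɪ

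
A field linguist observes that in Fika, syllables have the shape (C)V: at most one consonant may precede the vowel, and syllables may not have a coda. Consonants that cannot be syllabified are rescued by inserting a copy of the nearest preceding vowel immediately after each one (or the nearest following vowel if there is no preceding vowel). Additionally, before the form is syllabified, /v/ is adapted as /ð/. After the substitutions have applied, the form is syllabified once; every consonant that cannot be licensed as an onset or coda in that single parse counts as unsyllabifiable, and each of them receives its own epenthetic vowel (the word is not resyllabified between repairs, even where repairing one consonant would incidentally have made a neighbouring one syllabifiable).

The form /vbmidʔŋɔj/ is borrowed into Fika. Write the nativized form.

Substitution: /v/ → /ð/, giving /ðbmidʔŋɔj/.
The consonants /ð/, /b/, /d/, /ʔ/, /j/ cannot be parsed into a legal (C)V syllable (no codas are permitted; onsets are limited to one consonant).
Each unlicensed consonant becomes the onset of a new syllable: /ð/ → /ði/, /b/ → /bi/, /d/ → /di/, /ʔ/ → /ʔi/, /j/ → /jɔ/.

ðibimidiʔiŋɔjɔ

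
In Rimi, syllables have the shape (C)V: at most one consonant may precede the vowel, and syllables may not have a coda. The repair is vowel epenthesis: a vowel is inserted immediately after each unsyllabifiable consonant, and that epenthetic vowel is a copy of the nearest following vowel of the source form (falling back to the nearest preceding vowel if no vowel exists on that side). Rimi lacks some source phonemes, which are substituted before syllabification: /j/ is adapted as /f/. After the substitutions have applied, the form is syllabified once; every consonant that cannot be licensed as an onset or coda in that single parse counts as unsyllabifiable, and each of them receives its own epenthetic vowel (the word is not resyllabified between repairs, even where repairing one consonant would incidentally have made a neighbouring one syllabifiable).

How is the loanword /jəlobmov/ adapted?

fəlobomovo

Substitution: /j/ → /f/, giving /fəlobmov/.
The consonants /b/, /v/ cannot be parsed into a legal (C)V syllable (no codas are permitted; onsets are limited to one consonant).
Each unlicensed consonant becomes the onset of a new syllable: /b/ → /bo/, /v/ → /vo/.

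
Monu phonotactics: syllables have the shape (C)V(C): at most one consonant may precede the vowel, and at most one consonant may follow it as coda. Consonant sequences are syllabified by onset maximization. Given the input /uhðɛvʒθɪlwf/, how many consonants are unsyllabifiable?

3

Syllabifying with onset maximization leaves /ʒ/, /w/, /f/ stranded (at most one coda consonant is licensed; onsets are limited to one consonant).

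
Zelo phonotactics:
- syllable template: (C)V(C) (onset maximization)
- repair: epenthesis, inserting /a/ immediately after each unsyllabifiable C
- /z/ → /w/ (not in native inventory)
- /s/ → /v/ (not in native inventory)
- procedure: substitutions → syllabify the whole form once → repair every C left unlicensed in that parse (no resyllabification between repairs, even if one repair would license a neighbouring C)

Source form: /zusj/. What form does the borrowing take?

Substitution: /z/ → /w/, /s/ → /v/, giving /wuvj/.
The consonants /j/ cannot be parsed into a legal (C)V(C) syllable (at most one coda consonant is licensed; onsets are limited to one consonant).
Epenthesis after each stranded consonant: /j/ → /ja/.

wuvja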